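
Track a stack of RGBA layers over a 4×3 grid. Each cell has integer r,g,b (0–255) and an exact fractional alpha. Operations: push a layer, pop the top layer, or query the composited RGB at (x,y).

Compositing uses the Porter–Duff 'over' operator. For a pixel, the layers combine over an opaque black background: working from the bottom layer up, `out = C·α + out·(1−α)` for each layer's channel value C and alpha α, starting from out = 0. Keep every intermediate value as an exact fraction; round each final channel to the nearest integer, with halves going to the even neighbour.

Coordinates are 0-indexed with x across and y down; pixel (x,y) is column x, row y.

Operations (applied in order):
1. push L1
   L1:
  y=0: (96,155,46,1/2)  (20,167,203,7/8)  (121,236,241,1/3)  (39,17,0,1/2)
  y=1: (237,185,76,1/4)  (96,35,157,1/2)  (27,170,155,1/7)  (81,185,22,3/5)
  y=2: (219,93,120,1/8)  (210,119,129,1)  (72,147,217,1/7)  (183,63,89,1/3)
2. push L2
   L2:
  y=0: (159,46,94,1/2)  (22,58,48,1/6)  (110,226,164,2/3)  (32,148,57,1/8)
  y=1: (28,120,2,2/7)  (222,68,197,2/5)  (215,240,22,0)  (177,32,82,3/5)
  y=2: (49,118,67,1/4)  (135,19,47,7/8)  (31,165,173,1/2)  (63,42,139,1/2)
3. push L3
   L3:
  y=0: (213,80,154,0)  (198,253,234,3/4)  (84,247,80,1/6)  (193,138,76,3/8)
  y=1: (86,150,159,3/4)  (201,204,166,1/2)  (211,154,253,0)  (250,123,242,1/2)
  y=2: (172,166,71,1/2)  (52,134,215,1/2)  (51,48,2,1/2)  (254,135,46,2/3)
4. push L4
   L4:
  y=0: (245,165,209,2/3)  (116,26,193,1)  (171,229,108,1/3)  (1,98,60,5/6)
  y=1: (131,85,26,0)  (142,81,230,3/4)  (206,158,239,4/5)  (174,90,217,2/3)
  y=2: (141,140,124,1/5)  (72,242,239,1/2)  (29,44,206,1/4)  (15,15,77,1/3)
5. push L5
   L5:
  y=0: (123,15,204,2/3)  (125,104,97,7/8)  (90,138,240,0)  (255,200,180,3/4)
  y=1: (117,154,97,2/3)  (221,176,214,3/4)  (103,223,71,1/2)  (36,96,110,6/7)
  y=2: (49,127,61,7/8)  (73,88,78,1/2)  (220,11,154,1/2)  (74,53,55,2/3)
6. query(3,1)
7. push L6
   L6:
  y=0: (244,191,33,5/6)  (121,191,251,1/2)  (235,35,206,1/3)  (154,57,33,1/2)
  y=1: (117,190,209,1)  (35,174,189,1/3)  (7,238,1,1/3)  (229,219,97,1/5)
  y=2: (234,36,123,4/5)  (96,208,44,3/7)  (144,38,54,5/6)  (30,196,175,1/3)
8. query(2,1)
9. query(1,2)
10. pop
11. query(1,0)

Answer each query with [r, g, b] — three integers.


query (3,1) [L1,L2,L3,L4,L5] — begin 0,0,0
+L1 (α=3/5) → [243/5, 111, 66/5]
+L2 (α=3/5) → [3141/25, 318/5, 1362/25]
+L3 (α=1/2) → [9391/50, 933/10, 3706/25]
+L4 (α=2/3) → [26791/150, 911/10, 4852/25]
+L5 (α=6/7) → [59191/1050, 953/10, 21352/175]
→ [56, 95, 122]

at x=2,y=1 over L1,L2,L3,L4,L5,L6:
L1 α=1/7: [27/7, 170/7, 155/7]
L2 α=0: [27/7, 170/7, 155/7]
L3 α=0: [27/7, 170/7, 155/7]
L4 α=4/5: [1159/7, 4594/35, 6847/35]
L5 α=1/2: [940/7, 12399/70, 4666/35]
L6 α=1/3: [643/7, 20729/105, 9367/105]
= [92, 197, 89]

at x=1,y=2 over L1,L2,L3,L4,L5,L6:
+L1 (α=1) → [210, 119, 129]
+L2 (α=7/8) → [1155/8, 63/2, 229/4]
+L3 (α=1/2) → [1571/16, 331/4, 1089/8]
+L4 (α=1/2) → [2723/32, 1299/8, 3001/16]
+L5 (α=1/2) → [5059/64, 2003/16, 4249/32]
+L6 (α=3/7) → [1381/16, 4499/28, 5305/56]
→ [86, 161, 95]

at x=1,y=0 over L1,L2,L3,L4,L5:
+L1 (α=7/8) → [35/2, 1169/8, 1421/8]
+L2 (α=1/6) → [73/4, 2103/16, 7489/48]
+L3 (α=3/4) → [2449/16, 14247/64, 41185/192]
+L4 (α=1) → [116, 26, 193]
+L5 (α=7/8) → [991/8, 377/4, 109]
= [124, 94, 109]


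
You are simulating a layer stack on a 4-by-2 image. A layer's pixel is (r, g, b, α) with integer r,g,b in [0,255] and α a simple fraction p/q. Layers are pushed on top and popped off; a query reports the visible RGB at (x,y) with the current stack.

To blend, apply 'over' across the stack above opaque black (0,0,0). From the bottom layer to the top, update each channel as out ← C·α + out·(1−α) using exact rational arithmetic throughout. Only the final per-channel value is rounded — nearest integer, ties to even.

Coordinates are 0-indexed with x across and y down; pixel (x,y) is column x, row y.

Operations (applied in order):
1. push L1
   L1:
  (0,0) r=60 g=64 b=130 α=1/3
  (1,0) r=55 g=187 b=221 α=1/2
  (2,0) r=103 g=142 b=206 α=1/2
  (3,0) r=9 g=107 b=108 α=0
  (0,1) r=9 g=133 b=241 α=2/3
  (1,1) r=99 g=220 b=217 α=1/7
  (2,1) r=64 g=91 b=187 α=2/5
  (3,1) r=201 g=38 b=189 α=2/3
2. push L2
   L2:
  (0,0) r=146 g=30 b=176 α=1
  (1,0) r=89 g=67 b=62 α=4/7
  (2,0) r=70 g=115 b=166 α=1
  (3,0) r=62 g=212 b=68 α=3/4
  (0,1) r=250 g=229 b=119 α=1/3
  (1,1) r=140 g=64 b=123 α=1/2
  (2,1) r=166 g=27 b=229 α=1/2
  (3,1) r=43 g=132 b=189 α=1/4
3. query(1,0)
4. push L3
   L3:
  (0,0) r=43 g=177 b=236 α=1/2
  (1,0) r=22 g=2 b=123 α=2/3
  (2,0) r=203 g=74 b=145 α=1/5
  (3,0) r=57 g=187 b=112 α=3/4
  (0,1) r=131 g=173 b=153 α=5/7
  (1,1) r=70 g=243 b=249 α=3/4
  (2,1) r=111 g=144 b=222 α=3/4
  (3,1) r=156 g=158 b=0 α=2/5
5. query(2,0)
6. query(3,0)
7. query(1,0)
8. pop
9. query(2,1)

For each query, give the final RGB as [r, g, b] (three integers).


at x=1,y=0 over L1,L2:
L1 α=1/2: [55/2, 187/2, 221/2]
L2 α=4/7: [877/14, 1097/14, 1159/14]
→ [63, 78, 83]

at x=2,y=0 over L1,L2,L3:
after L1 α=1/2: [103/2, 71, 103]
after L2 α=1: [70, 115, 166]
after L3 α=1/5: [483/5, 534/5, 809/5]
= [97, 107, 162]

(3,0) stack=L1,L2,L3; from [0,0,0]:
L1 α=0: [0, 0, 0]
L2 α=3/4: [93/2, 159, 51]
L3 α=3/4: [435/8, 180, 387/4]
= [54, 180, 97]

(1,0) stack=L1,L2,L3; from [0,0,0]:
L1 α=1/2: [55/2, 187/2, 221/2]
L2 α=4/7: [877/14, 1097/14, 1159/14]
L3 α=2/3: [1493/42, 1153/42, 4603/42]
rounded: [36, 27, 110]

at x=2,y=1 over L1,L2:
L1 α=2/5: [128/5, 182/5, 374/5]
L2 α=1/2: [479/5, 317/10, 1519/10]
rounded: [96, 32, 152]


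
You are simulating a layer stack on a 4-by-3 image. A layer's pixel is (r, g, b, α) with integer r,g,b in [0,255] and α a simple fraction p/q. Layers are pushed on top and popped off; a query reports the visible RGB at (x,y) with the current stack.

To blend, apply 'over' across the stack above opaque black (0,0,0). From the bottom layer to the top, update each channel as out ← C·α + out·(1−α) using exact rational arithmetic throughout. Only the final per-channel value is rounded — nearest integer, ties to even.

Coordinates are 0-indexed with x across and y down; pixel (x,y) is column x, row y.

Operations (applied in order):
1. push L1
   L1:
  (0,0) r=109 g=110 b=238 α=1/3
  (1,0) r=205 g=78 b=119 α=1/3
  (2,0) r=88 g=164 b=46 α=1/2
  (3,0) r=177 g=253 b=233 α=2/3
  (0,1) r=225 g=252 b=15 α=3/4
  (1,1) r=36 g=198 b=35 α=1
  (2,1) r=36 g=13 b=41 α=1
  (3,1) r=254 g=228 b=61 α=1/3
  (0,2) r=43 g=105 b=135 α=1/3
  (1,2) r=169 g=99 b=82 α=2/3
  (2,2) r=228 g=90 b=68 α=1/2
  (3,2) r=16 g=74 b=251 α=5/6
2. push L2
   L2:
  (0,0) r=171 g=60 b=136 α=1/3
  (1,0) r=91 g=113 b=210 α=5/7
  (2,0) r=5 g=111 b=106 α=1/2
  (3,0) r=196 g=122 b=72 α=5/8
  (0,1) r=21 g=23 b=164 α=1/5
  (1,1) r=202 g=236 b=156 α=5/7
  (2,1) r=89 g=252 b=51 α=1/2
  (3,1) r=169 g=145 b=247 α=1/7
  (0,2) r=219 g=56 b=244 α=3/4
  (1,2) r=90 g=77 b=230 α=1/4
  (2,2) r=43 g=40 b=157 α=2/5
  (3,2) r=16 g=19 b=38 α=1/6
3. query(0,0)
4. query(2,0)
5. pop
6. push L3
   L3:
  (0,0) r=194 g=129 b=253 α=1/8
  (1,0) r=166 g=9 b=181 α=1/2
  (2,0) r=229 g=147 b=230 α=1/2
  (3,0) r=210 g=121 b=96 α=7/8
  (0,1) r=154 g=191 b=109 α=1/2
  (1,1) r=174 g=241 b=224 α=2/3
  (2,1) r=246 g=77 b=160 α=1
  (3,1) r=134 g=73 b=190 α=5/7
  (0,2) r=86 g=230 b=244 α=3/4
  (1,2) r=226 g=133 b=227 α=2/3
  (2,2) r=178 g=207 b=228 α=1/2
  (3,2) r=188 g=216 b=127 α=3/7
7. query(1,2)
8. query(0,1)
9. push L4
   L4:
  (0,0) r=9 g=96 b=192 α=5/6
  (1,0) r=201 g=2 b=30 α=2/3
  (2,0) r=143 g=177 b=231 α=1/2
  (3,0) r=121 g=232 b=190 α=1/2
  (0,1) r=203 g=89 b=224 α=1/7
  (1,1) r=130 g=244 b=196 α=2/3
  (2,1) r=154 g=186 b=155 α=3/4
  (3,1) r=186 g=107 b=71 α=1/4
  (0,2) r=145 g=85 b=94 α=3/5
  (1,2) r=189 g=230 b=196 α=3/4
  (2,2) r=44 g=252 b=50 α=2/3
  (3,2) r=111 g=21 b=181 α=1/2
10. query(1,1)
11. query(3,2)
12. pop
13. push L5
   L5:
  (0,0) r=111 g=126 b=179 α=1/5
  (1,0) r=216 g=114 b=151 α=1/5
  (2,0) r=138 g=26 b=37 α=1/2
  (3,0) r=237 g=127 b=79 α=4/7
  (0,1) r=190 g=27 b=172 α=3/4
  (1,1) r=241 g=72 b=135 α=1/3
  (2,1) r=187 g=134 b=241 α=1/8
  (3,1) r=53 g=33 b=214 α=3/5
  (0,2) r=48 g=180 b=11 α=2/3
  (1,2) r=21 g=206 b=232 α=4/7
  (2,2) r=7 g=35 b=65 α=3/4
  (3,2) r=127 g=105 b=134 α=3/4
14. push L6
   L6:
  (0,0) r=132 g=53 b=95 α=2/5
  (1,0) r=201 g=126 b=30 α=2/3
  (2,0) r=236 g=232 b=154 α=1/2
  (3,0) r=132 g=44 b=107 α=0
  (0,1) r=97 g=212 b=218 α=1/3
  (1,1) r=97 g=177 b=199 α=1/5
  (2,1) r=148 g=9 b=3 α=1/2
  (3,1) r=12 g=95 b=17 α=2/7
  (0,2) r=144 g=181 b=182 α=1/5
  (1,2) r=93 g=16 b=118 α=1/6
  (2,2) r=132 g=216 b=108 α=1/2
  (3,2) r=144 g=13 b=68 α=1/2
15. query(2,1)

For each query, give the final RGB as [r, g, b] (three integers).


query (0,0) [L1,L2] — begin 0,0,0
+L1 (α=1/3) → [109/3, 110/3, 238/3]
+L2 (α=1/3) → [731/9, 400/9, 884/9]
rounded: [81, 44, 98]

(2,0) stack=L1,L2; from [0,0,0]:
+L1 (α=1/2) → [44, 82, 23]
+L2 (α=1/2) → [49/2, 193/2, 129/2]
= [24, 96, 64]

(1,2) stack=L1,L3; from [0,0,0]:
+L1 (α=2/3) → [338/3, 66, 164/3]
+L3 (α=2/3) → [1694/9, 332/3, 1526/9]
= [188, 111, 170]

(0,1) stack=L1,L3; from [0,0,0]:
after L1 α=3/4: [675/4, 189, 45/4]
after L3 α=1/2: [1291/8, 190, 481/8]
= [161, 190, 60]

(1,1) stack=L1,L3,L4; from [0,0,0]:
+L1 (α=1) → [36, 198, 35]
+L3 (α=2/3) → [128, 680/3, 161]
+L4 (α=2/3) → [388/3, 2144/9, 553/3]
rounded: [129, 238, 184]

query (3,2) [L1,L3,L4] — begin 0,0,0
L1 α=5/6: [40/3, 185/3, 1255/6]
L3 α=3/7: [1852/21, 2684/21, 3653/21]
L4 α=1/2: [4183/42, 3125/42, 3727/21]
= [100, 74, 177]

query (2,1) [L1,L3,L5,L6] — begin 0,0,0
L1 α=1: [36, 13, 41]
L3 α=1: [246, 77, 160]
L5 α=1/8: [1909/8, 673/8, 1361/8]
L6 α=1/2: [3093/16, 745/16, 1385/16]
rounded: [193, 47, 87]


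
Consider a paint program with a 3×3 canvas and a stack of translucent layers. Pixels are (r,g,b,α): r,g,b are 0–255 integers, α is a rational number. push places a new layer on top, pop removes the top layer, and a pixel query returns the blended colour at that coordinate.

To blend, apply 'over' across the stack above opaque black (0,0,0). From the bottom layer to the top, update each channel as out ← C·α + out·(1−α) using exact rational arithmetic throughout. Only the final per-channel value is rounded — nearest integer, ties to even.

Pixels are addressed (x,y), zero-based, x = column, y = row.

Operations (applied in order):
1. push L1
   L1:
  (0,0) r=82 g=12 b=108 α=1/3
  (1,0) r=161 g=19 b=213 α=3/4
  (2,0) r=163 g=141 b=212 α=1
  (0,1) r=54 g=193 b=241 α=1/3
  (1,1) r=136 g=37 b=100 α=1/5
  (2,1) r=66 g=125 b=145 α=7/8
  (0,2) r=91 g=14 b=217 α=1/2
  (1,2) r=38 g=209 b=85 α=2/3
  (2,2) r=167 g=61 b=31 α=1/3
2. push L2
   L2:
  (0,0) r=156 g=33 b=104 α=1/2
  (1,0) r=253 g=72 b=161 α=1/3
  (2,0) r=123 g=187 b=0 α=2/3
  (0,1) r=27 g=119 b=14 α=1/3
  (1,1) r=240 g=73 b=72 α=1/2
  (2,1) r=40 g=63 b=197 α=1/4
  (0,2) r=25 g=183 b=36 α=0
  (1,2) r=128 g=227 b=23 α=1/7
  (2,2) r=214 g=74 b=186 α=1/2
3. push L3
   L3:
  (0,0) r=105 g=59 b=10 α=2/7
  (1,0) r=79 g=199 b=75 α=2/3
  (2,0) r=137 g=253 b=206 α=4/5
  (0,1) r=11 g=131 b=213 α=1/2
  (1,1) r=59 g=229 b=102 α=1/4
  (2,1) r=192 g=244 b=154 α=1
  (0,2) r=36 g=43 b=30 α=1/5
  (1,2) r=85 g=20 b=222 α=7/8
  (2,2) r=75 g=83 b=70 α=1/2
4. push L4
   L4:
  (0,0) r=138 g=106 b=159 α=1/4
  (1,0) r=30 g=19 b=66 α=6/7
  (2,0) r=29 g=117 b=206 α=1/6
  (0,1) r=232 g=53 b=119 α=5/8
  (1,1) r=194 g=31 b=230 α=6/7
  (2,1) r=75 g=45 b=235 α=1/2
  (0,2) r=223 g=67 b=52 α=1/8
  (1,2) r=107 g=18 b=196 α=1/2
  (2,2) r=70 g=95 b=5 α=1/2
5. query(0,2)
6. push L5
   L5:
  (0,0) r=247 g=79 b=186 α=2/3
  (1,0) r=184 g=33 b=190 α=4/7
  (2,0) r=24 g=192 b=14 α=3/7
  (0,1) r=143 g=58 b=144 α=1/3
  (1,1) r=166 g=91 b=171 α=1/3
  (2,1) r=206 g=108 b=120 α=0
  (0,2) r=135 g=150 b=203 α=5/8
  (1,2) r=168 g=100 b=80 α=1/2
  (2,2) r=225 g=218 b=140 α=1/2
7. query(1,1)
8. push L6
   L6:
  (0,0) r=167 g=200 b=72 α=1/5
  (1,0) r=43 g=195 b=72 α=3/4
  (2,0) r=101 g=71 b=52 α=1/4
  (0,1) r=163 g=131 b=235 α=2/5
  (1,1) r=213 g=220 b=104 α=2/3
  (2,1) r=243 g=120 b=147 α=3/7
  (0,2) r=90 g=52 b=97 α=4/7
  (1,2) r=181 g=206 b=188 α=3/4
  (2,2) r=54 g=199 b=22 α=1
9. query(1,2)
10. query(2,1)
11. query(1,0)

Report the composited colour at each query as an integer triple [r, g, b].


at x=0,y=2 over L1,L2,L3,L4:
+L1 (α=1/2) → [91/2, 7, 217/2]
+L2 (α=0) → [91/2, 7, 217/2]
+L3 (α=1/5) → [218/5, 71/5, 464/5]
+L4 (α=1/8) → [2641/40, 104/5, 877/10]
= [66, 21, 88]

query (1,1) [L1,L2,L3,L4,L5] — begin 0,0,0
L1 α=1/5: [136/5, 37/5, 20]
L2 α=1/2: [668/5, 201/5, 46]
L3 α=1/4: [2299/20, 437/5, 60]
L4 α=6/7: [25579/140, 1367/35, 1440/7]
L5 α=1/3: [37199/210, 1973/35, 1359/7]
= [177, 56, 194]

(1,2) stack=L1,L2,L3,L4,L5,L6; from [0,0,0]:
L1 α=2/3: [76/3, 418/3, 170/3]
L2 α=1/7: [40, 1063/7, 363/7]
L3 α=7/8: [635/8, 2043/56, 11241/56]
L4 α=1/2: [1491/16, 3051/112, 22217/112]
L5 α=1/2: [4179/32, 14251/224, 31177/224]
L6 α=3/4: [21555/128, 152683/896, 157513/896]
→ [168, 170, 176]

(2,1) stack=L1,L2,L3,L4,L5,L6; from [0,0,0]:
L1 α=7/8: [231/4, 875/8, 1015/8]
L2 α=1/4: [853/16, 3129/32, 4621/32]
L3 α=1: [192, 244, 154]
L4 α=1/2: [267/2, 289/2, 389/2]
L5 α=0: [267/2, 289/2, 389/2]
L6 α=3/7: [1263/7, 134, 1219/7]
rounded: [180, 134, 174]

(1,0) stack=L1,L2,L3,L4,L5,L6; from [0,0,0]:
+L1 (α=3/4) → [483/4, 57/4, 639/4]
+L2 (α=1/3) → [989/6, 67/2, 961/6]
+L3 (α=2/3) → [1937/18, 863/6, 1861/18]
+L4 (α=6/7) → [5177/126, 221/6, 8989/126]
+L5 (α=4/7) → [36089/294, 485/14, 40909/294]
+L6 (α=3/4) → [74015/1176, 8675/56, 104413/1176]
= [63, 155, 89]


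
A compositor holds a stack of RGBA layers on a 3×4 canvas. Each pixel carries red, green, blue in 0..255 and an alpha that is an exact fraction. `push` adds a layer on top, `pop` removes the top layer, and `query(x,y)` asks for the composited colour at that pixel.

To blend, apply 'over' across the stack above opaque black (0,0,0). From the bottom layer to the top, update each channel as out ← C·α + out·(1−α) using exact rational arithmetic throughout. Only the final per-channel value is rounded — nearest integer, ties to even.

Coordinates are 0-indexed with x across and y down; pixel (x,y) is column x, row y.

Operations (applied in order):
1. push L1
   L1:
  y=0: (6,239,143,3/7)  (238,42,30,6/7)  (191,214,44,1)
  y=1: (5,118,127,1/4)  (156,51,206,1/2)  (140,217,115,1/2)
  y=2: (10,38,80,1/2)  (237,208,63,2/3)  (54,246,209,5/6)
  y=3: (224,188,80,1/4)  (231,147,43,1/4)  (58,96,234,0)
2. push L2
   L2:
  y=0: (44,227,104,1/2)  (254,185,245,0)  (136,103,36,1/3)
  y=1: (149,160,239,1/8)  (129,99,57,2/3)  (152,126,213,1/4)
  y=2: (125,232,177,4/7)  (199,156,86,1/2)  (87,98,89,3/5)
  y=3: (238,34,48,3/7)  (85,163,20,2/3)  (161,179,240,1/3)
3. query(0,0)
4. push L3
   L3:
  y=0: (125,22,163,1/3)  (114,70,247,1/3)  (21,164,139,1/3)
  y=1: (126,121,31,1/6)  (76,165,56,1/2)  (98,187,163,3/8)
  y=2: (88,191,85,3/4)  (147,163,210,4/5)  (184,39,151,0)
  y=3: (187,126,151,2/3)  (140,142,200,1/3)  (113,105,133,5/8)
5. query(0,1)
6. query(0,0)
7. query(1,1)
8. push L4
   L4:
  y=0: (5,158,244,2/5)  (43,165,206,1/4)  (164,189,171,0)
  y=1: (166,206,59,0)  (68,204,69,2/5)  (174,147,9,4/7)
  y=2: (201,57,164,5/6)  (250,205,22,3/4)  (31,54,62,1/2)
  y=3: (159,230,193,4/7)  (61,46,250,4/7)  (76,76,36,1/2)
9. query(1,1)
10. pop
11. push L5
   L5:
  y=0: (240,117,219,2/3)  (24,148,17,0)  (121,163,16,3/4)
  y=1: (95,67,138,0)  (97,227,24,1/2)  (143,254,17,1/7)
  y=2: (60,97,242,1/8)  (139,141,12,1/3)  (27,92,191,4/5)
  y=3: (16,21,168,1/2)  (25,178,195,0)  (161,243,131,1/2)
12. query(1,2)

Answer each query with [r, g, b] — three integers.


(0,0) stack=L1,L2; from [0,0,0]:
L1 α=3/7: [18/7, 717/7, 429/7]
L2 α=1/2: [163/7, 1153/7, 1157/14]
→ [23, 165, 83]

query (0,1) [L1,L2,L3] — begin 0,0,0
+L1 (α=1/4) → [5/4, 59/2, 127/4]
+L2 (α=1/8) → [631/32, 733/16, 1845/32]
+L3 (α=1/6) → [7187/192, 1867/32, 10217/192]
= [37, 58, 53]

(0,0) stack=L1,L2,L3; from [0,0,0]:
after L1 α=3/7: [18/7, 717/7, 429/7]
after L2 α=1/2: [163/7, 1153/7, 1157/14]
after L3 α=1/3: [1201/21, 820/7, 766/7]
rounded: [57, 117, 109]

at x=1,y=1 over L1,L2,L3:
+L1 (α=1/2) → [78, 51/2, 103]
+L2 (α=2/3) → [112, 149/2, 217/3]
+L3 (α=1/2) → [94, 479/4, 385/6]
rounded: [94, 120, 64]

query (1,1) [L1,L2,L3,L4] — begin 0,0,0
L1 α=1/2: [78, 51/2, 103]
L2 α=2/3: [112, 149/2, 217/3]
L3 α=1/2: [94, 479/4, 385/6]
L4 α=2/5: [418/5, 3069/20, 661/10]
= [84, 153, 66]

(1,2) stack=L1,L2,L3,L5; from [0,0,0]:
L1 α=2/3: [158, 416/3, 42]
L2 α=1/2: [357/2, 442/3, 64]
L3 α=4/5: [1533/10, 2398/15, 904/5]
L5 α=1/3: [2228/15, 6911/45, 1868/15]
rounded: [149, 154, 125]


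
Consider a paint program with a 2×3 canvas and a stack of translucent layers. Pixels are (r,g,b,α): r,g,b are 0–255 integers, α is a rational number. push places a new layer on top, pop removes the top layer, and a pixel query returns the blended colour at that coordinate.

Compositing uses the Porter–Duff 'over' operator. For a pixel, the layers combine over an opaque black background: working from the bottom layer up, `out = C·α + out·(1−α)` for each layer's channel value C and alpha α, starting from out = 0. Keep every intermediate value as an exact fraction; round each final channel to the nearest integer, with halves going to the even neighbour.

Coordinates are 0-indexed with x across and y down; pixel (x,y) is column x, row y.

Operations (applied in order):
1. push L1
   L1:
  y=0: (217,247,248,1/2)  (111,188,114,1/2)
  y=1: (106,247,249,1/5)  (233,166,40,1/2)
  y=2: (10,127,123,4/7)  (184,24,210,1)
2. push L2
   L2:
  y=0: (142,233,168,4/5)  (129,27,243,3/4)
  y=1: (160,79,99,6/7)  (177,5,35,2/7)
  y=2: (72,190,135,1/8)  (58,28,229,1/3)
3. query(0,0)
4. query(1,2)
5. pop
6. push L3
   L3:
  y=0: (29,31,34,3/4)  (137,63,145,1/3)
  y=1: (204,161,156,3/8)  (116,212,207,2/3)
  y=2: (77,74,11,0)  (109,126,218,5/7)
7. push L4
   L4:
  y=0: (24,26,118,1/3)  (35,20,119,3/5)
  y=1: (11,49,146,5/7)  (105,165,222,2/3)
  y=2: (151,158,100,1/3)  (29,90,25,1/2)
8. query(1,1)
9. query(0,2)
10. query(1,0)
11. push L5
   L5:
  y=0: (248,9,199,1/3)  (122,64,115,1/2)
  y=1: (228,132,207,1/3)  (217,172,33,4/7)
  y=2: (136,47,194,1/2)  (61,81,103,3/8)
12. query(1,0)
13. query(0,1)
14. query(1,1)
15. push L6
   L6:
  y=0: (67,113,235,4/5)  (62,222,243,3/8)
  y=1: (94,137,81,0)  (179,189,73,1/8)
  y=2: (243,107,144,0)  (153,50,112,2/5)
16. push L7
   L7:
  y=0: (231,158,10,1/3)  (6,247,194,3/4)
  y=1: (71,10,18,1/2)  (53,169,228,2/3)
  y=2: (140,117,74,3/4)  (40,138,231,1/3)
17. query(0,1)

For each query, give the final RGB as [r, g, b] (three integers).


query (0,0) [L1,L2] — begin 0,0,0
after L1 α=1/2: [217/2, 247/2, 124]
after L2 α=4/5: [1353/10, 2111/10, 796/5]
= [135, 211, 159]

at x=1,y=2 over L1,L2:
+L1 (α=1) → [184, 24, 210]
+L2 (α=1/3) → [142, 76/3, 649/3]
rounded: [142, 25, 216]

at x=1,y=1 over L1,L3,L4:
L1 α=1/2: [233/2, 83, 20]
L3 α=2/3: [697/6, 169, 434/3]
L4 α=2/3: [1957/18, 499/3, 1766/9]
= [109, 166, 196]

(0,2) stack=L1,L3,L4; from [0,0,0]:
L1 α=4/7: [40/7, 508/7, 492/7]
L3 α=0: [40/7, 508/7, 492/7]
L4 α=1/3: [379/7, 2122/21, 1684/21]
= [54, 101, 80]

at x=1,y=0 over L1,L3,L4:
+L1 (α=1/2) → [111/2, 94, 57]
+L3 (α=1/3) → [248/3, 251/3, 259/3]
+L4 (α=3/5) → [811/15, 682/15, 1589/15]
= [54, 45, 106]

query (1,0) [L1,L3,L4,L5] — begin 0,0,0
after L1 α=1/2: [111/2, 94, 57]
after L3 α=1/3: [248/3, 251/3, 259/3]
after L4 α=3/5: [811/15, 682/15, 1589/15]
after L5 α=1/2: [2641/30, 821/15, 1657/15]
→ [88, 55, 110]

query (0,1) [L1,L3,L4,L5] — begin 0,0,0
+L1 (α=1/5) → [106/5, 247/5, 249/5]
+L3 (α=3/8) → [359/4, 365/4, 717/8]
+L4 (α=5/7) → [67/2, 855/14, 3637/28]
+L5 (α=1/3) → [295/3, 593/7, 6535/42]
→ [98, 85, 156]

at x=1,y=1 over L1,L3,L4,L5:
after L1 α=1/2: [233/2, 83, 20]
after L3 α=2/3: [697/6, 169, 434/3]
after L4 α=2/3: [1957/18, 499/3, 1766/9]
after L5 α=4/7: [7165/42, 1187/7, 2162/21]
→ [171, 170, 103]

query (0,1) [L1,L3,L4,L5,L6,L7] — begin 0,0,0
after L1 α=1/5: [106/5, 247/5, 249/5]
after L3 α=3/8: [359/4, 365/4, 717/8]
after L4 α=5/7: [67/2, 855/14, 3637/28]
after L5 α=1/3: [295/3, 593/7, 6535/42]
after L6 α=0: [295/3, 593/7, 6535/42]
after L7 α=1/2: [254/3, 663/14, 7291/84]
= [85, 47, 87]


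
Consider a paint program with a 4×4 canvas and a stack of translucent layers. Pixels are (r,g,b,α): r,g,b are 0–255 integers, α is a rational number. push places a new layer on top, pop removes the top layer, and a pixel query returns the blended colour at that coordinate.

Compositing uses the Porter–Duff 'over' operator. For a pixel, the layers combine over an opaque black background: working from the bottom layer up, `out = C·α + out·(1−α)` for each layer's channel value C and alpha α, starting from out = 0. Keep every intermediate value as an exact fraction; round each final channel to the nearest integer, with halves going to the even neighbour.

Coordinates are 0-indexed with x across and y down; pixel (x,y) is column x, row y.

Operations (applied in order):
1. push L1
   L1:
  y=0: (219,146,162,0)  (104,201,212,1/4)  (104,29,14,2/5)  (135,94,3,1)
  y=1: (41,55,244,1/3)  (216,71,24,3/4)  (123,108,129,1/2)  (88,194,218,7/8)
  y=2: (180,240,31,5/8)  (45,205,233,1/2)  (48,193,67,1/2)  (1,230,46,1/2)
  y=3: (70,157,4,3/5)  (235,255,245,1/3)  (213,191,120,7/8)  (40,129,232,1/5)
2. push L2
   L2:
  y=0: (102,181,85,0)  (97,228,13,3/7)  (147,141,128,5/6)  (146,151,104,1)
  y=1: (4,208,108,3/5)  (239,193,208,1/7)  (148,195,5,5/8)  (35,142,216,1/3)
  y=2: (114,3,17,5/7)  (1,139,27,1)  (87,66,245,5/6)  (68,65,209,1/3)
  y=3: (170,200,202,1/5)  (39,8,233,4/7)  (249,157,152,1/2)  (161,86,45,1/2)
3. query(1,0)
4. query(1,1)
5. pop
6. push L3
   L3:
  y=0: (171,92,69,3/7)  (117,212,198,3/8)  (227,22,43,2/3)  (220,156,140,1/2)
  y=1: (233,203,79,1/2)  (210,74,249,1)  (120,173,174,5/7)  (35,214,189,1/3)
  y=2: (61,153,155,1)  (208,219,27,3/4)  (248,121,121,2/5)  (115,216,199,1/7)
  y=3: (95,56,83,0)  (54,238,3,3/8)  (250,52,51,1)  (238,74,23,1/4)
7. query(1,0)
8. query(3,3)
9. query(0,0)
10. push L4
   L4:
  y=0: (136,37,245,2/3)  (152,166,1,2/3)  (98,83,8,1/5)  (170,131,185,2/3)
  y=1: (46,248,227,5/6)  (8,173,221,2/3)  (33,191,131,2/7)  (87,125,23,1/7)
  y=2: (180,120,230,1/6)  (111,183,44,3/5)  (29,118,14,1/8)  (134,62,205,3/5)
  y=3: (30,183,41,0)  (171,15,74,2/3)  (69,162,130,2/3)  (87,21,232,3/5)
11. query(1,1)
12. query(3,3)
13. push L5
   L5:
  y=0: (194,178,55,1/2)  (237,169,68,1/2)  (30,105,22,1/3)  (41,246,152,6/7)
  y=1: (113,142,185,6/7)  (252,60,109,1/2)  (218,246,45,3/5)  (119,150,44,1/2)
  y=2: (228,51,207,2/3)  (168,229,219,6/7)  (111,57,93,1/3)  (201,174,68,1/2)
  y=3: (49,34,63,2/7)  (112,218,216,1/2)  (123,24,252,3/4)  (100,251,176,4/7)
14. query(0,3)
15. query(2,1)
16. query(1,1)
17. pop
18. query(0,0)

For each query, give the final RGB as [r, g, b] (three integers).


at x=1,y=0 over L1,L2:
+L1 (α=1/4) → [26, 201/4, 53]
+L2 (α=3/7) → [395/7, 885/7, 251/7]
rounded: [56, 126, 36]

query (1,1) [L1,L2] — begin 0,0,0
+L1 (α=3/4) → [162, 213/4, 18]
+L2 (α=1/7) → [173, 1025/14, 316/7]
= [173, 73, 45]

at x=1,y=0 over L1,L3:
after L1 α=1/4: [26, 201/4, 53]
after L3 α=3/8: [481/8, 3549/32, 859/8]
= [60, 111, 107]

(3,3) stack=L1,L3; from [0,0,0]:
L1 α=1/5: [8, 129/5, 232/5]
L3 α=1/4: [131/2, 757/20, 811/20]
rounded: [66, 38, 41]

(0,0) stack=L1,L3; from [0,0,0]:
L1 α=0: [0, 0, 0]
L3 α=3/7: [513/7, 276/7, 207/7]
→ [73, 39, 30]

query (1,1) [L1,L3,L4] — begin 0,0,0
+L1 (α=3/4) → [162, 213/4, 18]
+L3 (α=1) → [210, 74, 249]
+L4 (α=2/3) → [226/3, 140, 691/3]
= [75, 140, 230]

(3,3) stack=L1,L3,L4; from [0,0,0]:
+L1 (α=1/5) → [8, 129/5, 232/5]
+L3 (α=1/4) → [131/2, 757/20, 811/20]
+L4 (α=3/5) → [392/5, 1387/50, 7771/50]
rounded: [78, 28, 155]

(0,3) stack=L1,L3,L4,L5; from [0,0,0]:
L1 α=3/5: [42, 471/5, 12/5]
L3 α=0: [42, 471/5, 12/5]
L4 α=0: [42, 471/5, 12/5]
L5 α=2/7: [44, 77, 138/7]
= [44, 77, 20]

(2,1) stack=L1,L3,L4,L5; from [0,0,0]:
after L1 α=1/2: [123/2, 54, 129/2]
after L3 α=5/7: [723/7, 139, 999/7]
after L4 α=2/7: [4077/49, 1077/7, 6829/49]
after L5 α=3/5: [8040/49, 1464/7, 20273/245]
rounded: [164, 209, 83]

(1,1) stack=L1,L3,L4,L5; from [0,0,0]:
L1 α=3/4: [162, 213/4, 18]
L3 α=1: [210, 74, 249]
L4 α=2/3: [226/3, 140, 691/3]
L5 α=1/2: [491/3, 100, 509/3]
= [164, 100, 170]

query (0,0) [L1,L3,L4] — begin 0,0,0
after L1 α=0: [0, 0, 0]
after L3 α=3/7: [513/7, 276/7, 207/7]
after L4 α=2/3: [2417/21, 794/21, 3637/21]
= [115, 38, 173]


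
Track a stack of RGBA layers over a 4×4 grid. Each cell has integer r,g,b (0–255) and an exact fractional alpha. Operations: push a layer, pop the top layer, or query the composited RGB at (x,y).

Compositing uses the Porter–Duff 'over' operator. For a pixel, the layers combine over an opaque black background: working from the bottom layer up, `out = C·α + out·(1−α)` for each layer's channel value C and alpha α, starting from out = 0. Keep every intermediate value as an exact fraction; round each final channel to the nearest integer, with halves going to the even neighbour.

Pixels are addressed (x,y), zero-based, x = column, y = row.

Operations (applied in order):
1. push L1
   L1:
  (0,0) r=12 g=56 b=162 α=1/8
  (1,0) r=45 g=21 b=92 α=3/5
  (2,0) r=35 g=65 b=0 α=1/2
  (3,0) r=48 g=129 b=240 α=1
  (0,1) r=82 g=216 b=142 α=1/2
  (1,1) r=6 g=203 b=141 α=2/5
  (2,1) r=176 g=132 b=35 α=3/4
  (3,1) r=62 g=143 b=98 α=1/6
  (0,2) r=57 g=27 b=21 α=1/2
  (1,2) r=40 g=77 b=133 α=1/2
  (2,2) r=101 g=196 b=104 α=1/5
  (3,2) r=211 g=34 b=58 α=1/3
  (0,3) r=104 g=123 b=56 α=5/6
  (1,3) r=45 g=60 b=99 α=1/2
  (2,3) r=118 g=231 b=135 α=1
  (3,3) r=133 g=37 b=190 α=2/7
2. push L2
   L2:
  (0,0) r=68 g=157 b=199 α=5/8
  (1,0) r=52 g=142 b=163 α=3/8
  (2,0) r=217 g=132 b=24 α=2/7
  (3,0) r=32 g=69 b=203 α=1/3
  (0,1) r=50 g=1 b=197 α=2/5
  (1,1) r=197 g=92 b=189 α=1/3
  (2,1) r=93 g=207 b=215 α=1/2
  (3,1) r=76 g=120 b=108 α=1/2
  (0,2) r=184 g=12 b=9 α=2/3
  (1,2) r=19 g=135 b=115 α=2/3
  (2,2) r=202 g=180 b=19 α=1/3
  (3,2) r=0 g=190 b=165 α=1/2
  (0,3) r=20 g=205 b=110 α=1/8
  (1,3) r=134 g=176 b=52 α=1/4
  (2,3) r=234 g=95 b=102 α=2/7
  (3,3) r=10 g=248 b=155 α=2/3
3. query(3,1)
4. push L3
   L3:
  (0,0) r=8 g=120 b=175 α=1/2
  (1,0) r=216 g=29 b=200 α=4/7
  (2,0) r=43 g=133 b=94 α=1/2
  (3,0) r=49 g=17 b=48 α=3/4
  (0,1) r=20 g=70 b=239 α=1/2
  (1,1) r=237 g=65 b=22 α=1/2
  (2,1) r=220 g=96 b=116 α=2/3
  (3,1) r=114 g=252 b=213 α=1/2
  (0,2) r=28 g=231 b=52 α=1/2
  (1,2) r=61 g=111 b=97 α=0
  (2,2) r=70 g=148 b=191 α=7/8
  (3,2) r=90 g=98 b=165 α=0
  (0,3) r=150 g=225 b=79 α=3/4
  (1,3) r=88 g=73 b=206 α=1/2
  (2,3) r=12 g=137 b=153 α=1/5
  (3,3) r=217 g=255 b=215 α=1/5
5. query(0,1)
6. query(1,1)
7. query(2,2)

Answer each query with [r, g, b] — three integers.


(3,1) stack=L1,L2; from [0,0,0]:
after L1 α=1/6: [31/3, 143/6, 49/3]
after L2 α=1/2: [259/6, 863/12, 373/6]
rounded: [43, 72, 62]

(0,1) stack=L1,L2,L3; from [0,0,0]:
+L1 (α=1/2) → [41, 108, 71]
+L2 (α=2/5) → [223/5, 326/5, 607/5]
+L3 (α=1/2) → [323/10, 338/5, 901/5]
rounded: [32, 68, 180]

query (1,1) [L1,L2,L3] — begin 0,0,0
+L1 (α=2/5) → [12/5, 406/5, 282/5]
+L2 (α=1/3) → [1009/15, 424/5, 503/5]
+L3 (α=1/2) → [2282/15, 749/10, 613/10]
→ [152, 75, 61]

at x=2,y=2 over L1,L2,L3:
+L1 (α=1/5) → [101/5, 196/5, 104/5]
+L2 (α=1/3) → [404/5, 1292/15, 101/5]
+L3 (α=7/8) → [1427/20, 2104/15, 3393/20]
rounded: [71, 140, 170]


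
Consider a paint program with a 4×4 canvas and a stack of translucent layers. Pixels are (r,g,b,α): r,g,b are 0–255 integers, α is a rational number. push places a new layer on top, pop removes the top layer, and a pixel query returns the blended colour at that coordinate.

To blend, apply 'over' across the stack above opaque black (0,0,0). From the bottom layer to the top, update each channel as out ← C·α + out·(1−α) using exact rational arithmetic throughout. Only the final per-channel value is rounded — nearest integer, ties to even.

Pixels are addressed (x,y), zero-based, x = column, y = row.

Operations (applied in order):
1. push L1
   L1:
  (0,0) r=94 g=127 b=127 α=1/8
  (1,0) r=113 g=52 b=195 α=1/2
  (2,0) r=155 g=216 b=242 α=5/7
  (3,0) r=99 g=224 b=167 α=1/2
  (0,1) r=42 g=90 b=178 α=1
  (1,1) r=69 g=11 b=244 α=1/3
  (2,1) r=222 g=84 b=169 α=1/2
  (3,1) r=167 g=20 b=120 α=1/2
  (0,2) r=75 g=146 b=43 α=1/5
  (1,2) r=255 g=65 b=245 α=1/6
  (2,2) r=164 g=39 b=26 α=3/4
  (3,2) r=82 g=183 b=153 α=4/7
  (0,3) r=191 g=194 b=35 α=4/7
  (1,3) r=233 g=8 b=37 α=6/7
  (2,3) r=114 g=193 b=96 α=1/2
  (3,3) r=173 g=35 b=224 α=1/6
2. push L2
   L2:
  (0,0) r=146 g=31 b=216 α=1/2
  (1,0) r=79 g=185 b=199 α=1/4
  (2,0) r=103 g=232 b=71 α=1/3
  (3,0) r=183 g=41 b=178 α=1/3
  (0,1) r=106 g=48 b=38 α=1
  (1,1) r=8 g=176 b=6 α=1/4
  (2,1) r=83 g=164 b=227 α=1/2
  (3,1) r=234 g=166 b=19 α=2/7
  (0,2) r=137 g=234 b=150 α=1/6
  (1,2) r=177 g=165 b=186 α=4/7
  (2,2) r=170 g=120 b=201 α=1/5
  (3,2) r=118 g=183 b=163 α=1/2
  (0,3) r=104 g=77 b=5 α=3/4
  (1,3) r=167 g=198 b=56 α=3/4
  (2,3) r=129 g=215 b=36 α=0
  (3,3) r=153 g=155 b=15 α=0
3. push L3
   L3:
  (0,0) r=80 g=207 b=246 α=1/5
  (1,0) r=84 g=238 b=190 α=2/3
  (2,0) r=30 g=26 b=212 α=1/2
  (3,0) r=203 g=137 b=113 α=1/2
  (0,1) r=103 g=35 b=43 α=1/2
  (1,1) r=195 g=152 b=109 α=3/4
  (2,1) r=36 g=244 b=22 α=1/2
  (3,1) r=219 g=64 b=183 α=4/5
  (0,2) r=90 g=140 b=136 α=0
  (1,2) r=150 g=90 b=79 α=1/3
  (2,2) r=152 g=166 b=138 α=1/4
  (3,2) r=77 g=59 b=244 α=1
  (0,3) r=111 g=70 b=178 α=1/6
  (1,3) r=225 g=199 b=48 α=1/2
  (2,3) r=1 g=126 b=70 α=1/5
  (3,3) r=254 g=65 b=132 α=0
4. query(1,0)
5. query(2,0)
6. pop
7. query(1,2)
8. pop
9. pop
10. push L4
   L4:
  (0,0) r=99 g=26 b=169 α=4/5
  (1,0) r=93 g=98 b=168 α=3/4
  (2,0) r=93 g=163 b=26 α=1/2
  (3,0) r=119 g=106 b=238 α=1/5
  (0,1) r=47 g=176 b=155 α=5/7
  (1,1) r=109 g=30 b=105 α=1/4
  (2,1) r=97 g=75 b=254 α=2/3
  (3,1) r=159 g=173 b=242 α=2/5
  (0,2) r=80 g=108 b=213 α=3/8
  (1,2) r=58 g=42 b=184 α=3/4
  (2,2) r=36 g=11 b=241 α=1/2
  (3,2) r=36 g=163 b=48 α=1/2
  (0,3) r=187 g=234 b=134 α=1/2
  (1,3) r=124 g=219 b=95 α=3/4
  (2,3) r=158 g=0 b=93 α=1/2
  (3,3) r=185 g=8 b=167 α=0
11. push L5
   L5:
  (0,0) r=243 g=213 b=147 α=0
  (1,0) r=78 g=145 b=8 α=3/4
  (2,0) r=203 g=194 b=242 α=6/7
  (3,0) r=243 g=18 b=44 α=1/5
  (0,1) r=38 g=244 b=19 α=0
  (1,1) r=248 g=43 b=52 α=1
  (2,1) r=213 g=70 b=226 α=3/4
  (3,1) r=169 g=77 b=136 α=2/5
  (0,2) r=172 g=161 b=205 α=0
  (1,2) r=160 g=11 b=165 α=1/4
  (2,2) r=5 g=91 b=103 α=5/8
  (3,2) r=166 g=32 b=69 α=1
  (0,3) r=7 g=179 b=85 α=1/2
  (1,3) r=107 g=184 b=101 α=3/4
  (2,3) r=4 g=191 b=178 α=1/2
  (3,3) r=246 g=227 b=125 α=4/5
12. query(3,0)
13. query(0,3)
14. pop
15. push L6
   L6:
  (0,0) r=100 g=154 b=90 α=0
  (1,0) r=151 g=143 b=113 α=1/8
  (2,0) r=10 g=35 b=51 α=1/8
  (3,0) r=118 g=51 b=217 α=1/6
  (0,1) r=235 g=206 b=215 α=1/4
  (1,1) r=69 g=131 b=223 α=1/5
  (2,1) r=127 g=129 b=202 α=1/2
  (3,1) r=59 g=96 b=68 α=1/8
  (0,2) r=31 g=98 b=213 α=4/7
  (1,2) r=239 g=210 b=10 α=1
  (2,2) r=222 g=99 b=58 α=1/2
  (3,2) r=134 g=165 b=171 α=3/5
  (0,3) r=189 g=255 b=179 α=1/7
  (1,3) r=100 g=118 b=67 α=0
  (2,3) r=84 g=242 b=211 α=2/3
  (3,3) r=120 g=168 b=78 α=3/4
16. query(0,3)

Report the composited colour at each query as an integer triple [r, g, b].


(1,0) stack=L1,L2,L3; from [0,0,0]:
+L1 (α=1/2) → [113/2, 26, 195/2]
+L2 (α=1/4) → [497/8, 263/4, 983/8]
+L3 (α=2/3) → [1841/24, 2167/12, 1341/8]
→ [77, 181, 168]

(2,0) stack=L1,L2,L3; from [0,0,0]:
+L1 (α=5/7) → [775/7, 1080/7, 1210/7]
+L2 (α=1/3) → [757/7, 3784/21, 2917/21]
+L3 (α=1/2) → [967/14, 2165/21, 7369/42]
= [69, 103, 175]

query (1,2) [L1,L2] — begin 0,0,0
+L1 (α=1/6) → [85/2, 65/6, 245/6]
+L2 (α=4/7) → [1671/14, 1385/14, 1733/14]
→ [119, 99, 124]

at x=3,y=0 over L4,L5:
L4 α=1/5: [119/5, 106/5, 238/5]
L5 α=1/5: [1691/25, 514/25, 1172/25]
rounded: [68, 21, 47]

(0,3) stack=L4,L5; from [0,0,0]:
after L4 α=1/2: [187/2, 117, 67]
after L5 α=1/2: [201/4, 148, 76]
rounded: [50, 148, 76]

(0,3) stack=L4,L6; from [0,0,0]:
+L4 (α=1/2) → [187/2, 117, 67]
+L6 (α=1/7) → [750/7, 957/7, 83]
rounded: [107, 137, 83]


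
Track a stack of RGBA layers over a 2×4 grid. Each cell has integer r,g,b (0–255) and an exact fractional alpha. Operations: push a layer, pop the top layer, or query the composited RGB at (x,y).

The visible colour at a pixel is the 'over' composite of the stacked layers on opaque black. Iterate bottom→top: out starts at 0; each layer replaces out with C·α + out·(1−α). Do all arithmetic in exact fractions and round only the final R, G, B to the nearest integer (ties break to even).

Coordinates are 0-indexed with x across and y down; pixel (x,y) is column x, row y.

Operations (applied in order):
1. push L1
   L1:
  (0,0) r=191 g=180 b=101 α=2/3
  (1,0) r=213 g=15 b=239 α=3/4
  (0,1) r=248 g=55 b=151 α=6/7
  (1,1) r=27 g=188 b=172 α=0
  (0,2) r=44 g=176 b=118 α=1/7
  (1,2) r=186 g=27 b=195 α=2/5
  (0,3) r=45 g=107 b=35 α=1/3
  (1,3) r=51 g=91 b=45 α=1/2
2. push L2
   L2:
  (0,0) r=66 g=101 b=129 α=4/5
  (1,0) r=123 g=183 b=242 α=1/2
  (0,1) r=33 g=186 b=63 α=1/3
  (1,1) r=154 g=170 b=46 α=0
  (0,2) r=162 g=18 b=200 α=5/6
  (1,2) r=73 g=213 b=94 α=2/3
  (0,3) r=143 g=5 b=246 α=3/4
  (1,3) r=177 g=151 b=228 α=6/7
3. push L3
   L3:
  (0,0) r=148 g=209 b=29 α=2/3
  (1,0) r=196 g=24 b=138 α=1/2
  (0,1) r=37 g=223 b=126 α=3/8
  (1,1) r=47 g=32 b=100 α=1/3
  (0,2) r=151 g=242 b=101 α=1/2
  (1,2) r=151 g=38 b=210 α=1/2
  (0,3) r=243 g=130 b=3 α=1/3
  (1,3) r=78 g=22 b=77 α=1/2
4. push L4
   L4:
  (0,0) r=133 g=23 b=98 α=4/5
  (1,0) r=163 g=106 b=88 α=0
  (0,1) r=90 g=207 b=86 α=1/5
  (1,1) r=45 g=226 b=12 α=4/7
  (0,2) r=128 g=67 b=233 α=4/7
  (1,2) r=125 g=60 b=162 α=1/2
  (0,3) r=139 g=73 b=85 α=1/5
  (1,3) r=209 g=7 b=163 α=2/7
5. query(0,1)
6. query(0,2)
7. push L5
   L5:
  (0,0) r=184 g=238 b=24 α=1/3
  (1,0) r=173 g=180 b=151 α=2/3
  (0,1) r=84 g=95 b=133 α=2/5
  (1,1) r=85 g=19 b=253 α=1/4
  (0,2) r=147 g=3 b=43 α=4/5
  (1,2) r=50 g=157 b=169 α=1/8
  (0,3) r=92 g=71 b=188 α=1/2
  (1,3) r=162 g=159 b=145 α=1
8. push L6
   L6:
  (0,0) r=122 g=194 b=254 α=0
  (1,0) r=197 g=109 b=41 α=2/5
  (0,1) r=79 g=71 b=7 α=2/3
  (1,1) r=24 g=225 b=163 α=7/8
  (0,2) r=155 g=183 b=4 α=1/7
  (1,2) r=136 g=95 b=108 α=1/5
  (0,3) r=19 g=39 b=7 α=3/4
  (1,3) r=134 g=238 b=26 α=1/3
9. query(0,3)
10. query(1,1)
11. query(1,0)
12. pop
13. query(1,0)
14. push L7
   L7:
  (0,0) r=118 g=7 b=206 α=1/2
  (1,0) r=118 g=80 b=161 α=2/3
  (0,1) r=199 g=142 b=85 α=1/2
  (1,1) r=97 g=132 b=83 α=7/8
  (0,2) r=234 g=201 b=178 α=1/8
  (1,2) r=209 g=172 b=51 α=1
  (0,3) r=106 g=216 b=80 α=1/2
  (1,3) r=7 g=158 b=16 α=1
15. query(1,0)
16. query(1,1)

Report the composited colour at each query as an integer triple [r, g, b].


query (0,1) [L1,L2,L3,L4] — begin 0,0,0
+L1 (α=6/7) → [1488/7, 330/7, 906/7]
+L2 (α=1/3) → [1069/7, 654/7, 751/7]
+L3 (α=3/8) → [3061/28, 7953/56, 6401/56]
+L4 (α=1/5) → [3691/35, 10851/70, 1521/14]
rounded: [105, 155, 109]

(0,2) stack=L1,L2,L3,L4; from [0,0,0]:
+L1 (α=1/7) → [44/7, 176/7, 118/7]
+L2 (α=5/6) → [2857/21, 403/21, 3559/21]
+L3 (α=1/2) → [3014/21, 5485/42, 2840/21]
+L4 (α=4/7) → [6598/49, 9237/98, 9364/49]
= [135, 94, 191]

query (0,3) [L1,L2,L3,L4,L5,L6] — begin 0,0,0
after L1 α=1/3: [15, 107/3, 35/3]
after L2 α=3/4: [111, 38/3, 2249/12]
after L3 α=1/3: [155, 466/9, 2267/18]
after L4 α=1/5: [759/5, 2521/45, 5299/45]
after L5 α=1/2: [1219/10, 2858/45, 13759/90]
after L6 α=3/4: [1789/40, 8123/180, 15649/360]
rounded: [45, 45, 43]

query (1,1) [L1,L2,L3,L4,L5,L6] — begin 0,0,0
L1 α=0: [0, 0, 0]
L2 α=0: [0, 0, 0]
L3 α=1/3: [47/3, 32/3, 100/3]
L4 α=4/7: [227/7, 936/7, 148/7]
L5 α=1/4: [319/7, 2941/28, 2215/28]
L6 α=7/8: [1495/56, 47041/224, 34163/224]
rounded: [27, 210, 153]

(1,0) stack=L1,L2,L3,L4,L5,L6; from [0,0,0]:
after L1 α=3/4: [639/4, 45/4, 717/4]
after L2 α=1/2: [1131/8, 777/8, 1685/8]
after L3 α=1/2: [2699/16, 969/16, 2789/16]
after L4 α=0: [2699/16, 969/16, 2789/16]
after L5 α=2/3: [2745/16, 2243/16, 7621/48]
after L6 α=2/5: [14539/80, 10217/80, 8933/80]
rounded: [182, 128, 112]

(1,0) stack=L1,L2,L3,L4,L5; from [0,0,0]:
+L1 (α=3/4) → [639/4, 45/4, 717/4]
+L2 (α=1/2) → [1131/8, 777/8, 1685/8]
+L3 (α=1/2) → [2699/16, 969/16, 2789/16]
+L4 (α=0) → [2699/16, 969/16, 2789/16]
+L5 (α=2/3) → [2745/16, 2243/16, 7621/48]
→ [172, 140, 159]

at x=1,y=0 over L1,L2,L3,L4,L5,L7:
+L1 (α=3/4) → [639/4, 45/4, 717/4]
+L2 (α=1/2) → [1131/8, 777/8, 1685/8]
+L3 (α=1/2) → [2699/16, 969/16, 2789/16]
+L4 (α=0) → [2699/16, 969/16, 2789/16]
+L5 (α=2/3) → [2745/16, 2243/16, 7621/48]
+L7 (α=2/3) → [6521/48, 1601/16, 23077/144]
→ [136, 100, 160]

at x=1,y=1 over L1,L2,L3,L4,L5,L7:
L1 α=0: [0, 0, 0]
L2 α=0: [0, 0, 0]
L3 α=1/3: [47/3, 32/3, 100/3]
L4 α=4/7: [227/7, 936/7, 148/7]
L5 α=1/4: [319/7, 2941/28, 2215/28]
L7 α=7/8: [634/7, 28813/224, 18483/224]
= [91, 129, 83]


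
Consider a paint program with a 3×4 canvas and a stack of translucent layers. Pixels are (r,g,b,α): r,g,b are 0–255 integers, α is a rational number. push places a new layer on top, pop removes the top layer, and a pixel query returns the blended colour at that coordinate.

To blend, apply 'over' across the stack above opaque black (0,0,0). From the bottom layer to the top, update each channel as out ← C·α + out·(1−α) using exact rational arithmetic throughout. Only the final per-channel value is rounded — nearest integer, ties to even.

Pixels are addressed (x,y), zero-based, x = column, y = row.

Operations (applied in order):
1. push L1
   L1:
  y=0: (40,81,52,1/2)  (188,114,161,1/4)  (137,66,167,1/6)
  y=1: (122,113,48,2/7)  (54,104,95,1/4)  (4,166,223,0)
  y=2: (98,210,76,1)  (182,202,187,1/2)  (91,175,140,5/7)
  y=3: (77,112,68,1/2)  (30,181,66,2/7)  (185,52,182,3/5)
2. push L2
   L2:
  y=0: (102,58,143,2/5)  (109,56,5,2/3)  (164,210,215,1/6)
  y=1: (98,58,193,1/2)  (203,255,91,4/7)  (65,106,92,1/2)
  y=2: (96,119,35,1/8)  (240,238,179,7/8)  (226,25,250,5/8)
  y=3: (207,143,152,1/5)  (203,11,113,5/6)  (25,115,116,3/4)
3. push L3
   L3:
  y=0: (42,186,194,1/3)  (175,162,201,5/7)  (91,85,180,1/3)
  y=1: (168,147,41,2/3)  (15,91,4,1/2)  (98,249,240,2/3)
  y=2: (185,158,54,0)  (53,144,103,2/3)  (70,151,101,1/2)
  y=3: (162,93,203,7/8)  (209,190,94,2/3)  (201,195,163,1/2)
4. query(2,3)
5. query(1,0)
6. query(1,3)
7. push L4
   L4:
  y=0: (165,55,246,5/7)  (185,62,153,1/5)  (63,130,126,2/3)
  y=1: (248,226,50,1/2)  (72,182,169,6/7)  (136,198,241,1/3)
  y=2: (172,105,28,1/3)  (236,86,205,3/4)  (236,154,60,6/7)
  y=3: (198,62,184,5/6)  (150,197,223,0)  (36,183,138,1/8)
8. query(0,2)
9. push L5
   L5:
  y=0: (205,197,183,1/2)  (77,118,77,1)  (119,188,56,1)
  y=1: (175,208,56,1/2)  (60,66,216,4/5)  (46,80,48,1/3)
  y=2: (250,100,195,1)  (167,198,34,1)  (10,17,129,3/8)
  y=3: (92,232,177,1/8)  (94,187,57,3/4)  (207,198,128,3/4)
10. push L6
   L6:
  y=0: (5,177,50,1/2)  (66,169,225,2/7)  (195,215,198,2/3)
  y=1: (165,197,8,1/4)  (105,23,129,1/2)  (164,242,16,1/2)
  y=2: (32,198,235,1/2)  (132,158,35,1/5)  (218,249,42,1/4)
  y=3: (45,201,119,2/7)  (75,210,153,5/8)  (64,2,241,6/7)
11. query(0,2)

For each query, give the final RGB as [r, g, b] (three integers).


query (2,3) [L1,L2,L3] — begin 0,0,0
after L1 α=3/5: [111, 156/5, 546/5]
after L2 α=3/4: [93/2, 1881/20, 1143/10]
after L3 α=1/2: [495/4, 5781/40, 2773/20]
rounded: [124, 145, 139]

query (1,0) [L1,L2,L3] — begin 0,0,0
+L1 (α=1/4) → [47, 57/2, 161/4]
+L2 (α=2/3) → [265/3, 281/6, 67/4]
+L3 (α=5/7) → [3155/21, 2711/21, 2077/14]
rounded: [150, 129, 148]

query (1,3) [L1,L2,L3] — begin 0,0,0
after L1 α=2/7: [60/7, 362/7, 132/7]
after L2 α=5/6: [7165/42, 249/14, 4087/42]
after L3 α=2/3: [24721/126, 5569/42, 11983/126]
rounded: [196, 133, 95]

(0,2) stack=L1,L2,L3,L4; from [0,0,0]:
+L1 (α=1) → [98, 210, 76]
+L2 (α=1/8) → [391/4, 1589/8, 567/8]
+L3 (α=0) → [391/4, 1589/8, 567/8]
+L4 (α=1/3) → [245/2, 2009/12, 679/12]
→ [122, 167, 57]

at x=0,y=2 over L1,L2,L3,L4,L5,L6:
L1 α=1: [98, 210, 76]
L2 α=1/8: [391/4, 1589/8, 567/8]
L3 α=0: [391/4, 1589/8, 567/8]
L4 α=1/3: [245/2, 2009/12, 679/12]
L5 α=1: [250, 100, 195]
L6 α=1/2: [141, 149, 215]
rounded: [141, 149, 215]
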